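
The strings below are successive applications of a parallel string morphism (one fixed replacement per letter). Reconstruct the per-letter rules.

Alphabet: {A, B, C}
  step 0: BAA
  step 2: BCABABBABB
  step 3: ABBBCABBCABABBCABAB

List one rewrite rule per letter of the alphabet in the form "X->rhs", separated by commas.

A->BC, B->AB, C->B

  step 2 ⇒ step 3: BCABABBABB ⇒ AB·B·BC·AB·BC·AB·AB·BC·AB·AB
    A ↦ BC
    B ↦ AB
    C ↦ B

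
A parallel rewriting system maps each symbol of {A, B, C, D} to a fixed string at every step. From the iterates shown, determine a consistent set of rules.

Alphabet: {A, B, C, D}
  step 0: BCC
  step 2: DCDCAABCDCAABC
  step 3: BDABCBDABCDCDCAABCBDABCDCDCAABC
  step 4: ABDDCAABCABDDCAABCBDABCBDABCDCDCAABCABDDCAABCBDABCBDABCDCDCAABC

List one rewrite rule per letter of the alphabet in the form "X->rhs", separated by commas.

A->DC, B->A, C->ABC, D->BD

  step 3 ⇒ step 4: BDABCBDABCDCDCAABCBDABCDCDCAABC ⇒ A·BD·DC·A·ABC·A·BD·DC·A·ABC·BD·ABC·BD·ABC·DC·DC·A·ABC·A·BD·DC·A·ABC·BD·ABC·BD·ABC·DC·DC·A·ABC
    A ↦ DC
    B ↦ A
    C ↦ ABC
    D ↦ BD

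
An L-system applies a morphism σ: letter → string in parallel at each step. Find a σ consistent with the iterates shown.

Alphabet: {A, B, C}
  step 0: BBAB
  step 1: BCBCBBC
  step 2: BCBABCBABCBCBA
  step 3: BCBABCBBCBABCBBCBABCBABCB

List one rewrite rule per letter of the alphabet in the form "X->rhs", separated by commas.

A->B, B->BC, C->BA

  step 2 ⇒ step 3: BCBABCBABCBCBA ⇒ BC·BA·BC·B·BC·BA·BC·B·BC·BA·BC·BA·BC·B
    A ↦ B
    B ↦ BC
    C ↦ BA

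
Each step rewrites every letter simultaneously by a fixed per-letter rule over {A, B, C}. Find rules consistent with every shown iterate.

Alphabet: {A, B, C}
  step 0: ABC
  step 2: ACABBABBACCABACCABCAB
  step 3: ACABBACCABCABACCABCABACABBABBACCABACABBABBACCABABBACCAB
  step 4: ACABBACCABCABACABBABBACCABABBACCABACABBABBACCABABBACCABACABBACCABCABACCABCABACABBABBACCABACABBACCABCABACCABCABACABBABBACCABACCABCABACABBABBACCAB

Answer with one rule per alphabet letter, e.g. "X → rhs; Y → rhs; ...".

A->AC, B->CAB, C->ABB

  step 3 ⇒ step 4: ACABBACCABCABACCABCABACABBABBACCABACABBABBACCABABBACCAB ⇒ AC·ABB·AC·CAB·CAB·AC·ABB·ABB·AC·CAB·ABB·AC·CAB·AC·ABB·ABB·AC·CAB·ABB·AC·CAB·AC·ABB·AC·CAB·CAB·AC·CAB·CAB·AC·ABB·ABB·AC·CAB·AC·ABB·AC·CAB·CAB·AC·CAB·CAB·AC·ABB·ABB·AC·CAB·AC·CAB·CAB·AC·ABB·ABB·AC·CAB
    A ↦ AC
    B ↦ CAB
    C ↦ ABB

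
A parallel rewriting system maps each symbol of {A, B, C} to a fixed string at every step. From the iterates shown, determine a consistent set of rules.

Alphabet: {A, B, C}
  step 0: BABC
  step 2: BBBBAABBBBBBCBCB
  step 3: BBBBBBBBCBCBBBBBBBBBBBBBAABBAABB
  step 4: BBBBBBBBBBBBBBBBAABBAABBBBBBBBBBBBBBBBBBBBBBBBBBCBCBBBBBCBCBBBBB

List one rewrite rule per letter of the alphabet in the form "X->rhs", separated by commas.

  step 3 ⇒ step 4: BBBBBBBBCBCBBBBBBBBBBBBBAABBAABB ⇒ BB·BB·BB·BB·BB·BB·BB·BB·AA·BB·AA·BB·BB·BB·BB·BB·BB·BB·BB·BB·BB·BB·BB·BB·CB·CB·BB·BB·CB·CB·BB·BB
    A ↦ CB
    B ↦ BB
    C ↦ AA

A->CB, B->BB, C->AA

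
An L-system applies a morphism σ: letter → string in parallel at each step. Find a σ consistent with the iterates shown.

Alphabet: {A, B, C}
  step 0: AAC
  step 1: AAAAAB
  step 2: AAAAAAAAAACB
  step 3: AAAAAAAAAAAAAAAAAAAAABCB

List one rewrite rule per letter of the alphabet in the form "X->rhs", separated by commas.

  step 2 ⇒ step 3: AAAAAAAAAACB ⇒ AA·AA·AA·AA·AA·AA·AA·AA·AA·AA·AB·CB
    A ↦ AA
    B ↦ CB
    C ↦ AB

A->AA, B->CB, C->AB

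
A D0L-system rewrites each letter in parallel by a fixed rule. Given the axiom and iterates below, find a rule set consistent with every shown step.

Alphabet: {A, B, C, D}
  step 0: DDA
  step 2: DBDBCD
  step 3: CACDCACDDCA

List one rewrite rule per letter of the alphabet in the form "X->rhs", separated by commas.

  step 2 ⇒ step 3: DBDBCD ⇒ CA·CD·CA·CD·D·CA
    B ↦ CD
    C ↦ D
    D ↦ CA
    A ↦ B  (constrained at step 0)

A->B, B->CD, C->D, D->CA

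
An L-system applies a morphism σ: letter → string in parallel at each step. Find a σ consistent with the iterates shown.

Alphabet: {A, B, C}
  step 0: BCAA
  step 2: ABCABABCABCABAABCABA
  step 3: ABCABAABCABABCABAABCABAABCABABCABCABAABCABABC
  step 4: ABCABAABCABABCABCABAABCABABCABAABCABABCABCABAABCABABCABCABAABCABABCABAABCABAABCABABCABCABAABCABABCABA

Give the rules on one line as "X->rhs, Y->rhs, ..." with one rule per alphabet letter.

A->ABC, B->AB, C->A

  step 3 ⇒ step 4: ABCABAABCABABCABAABCABAABCABABCABCABAABCABABC ⇒ ABC·AB·A·ABC·AB·ABC·ABC·AB·A·ABC·AB·ABC·AB·A·ABC·AB·ABC·ABC·AB·A·ABC·AB·ABC·ABC·AB·A·ABC·AB·ABC·AB·A·ABC·AB·A·ABC·AB·ABC·ABC·AB·A·ABC·AB·ABC·AB·A
    A ↦ ABC
    B ↦ AB
    C ↦ A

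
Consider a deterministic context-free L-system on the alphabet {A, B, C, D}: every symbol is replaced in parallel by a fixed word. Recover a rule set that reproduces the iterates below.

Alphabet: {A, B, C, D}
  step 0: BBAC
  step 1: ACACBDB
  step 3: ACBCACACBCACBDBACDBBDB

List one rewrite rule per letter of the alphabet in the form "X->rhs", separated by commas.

  step 0 ⇒ step 1: BBAC ⇒ AC·AC·B·DB
    A ↦ B
    B ↦ AC
    C ↦ DB
    D ↦ BC  (constrained at step 1)

A->B, B->AC, C->DB, D->BC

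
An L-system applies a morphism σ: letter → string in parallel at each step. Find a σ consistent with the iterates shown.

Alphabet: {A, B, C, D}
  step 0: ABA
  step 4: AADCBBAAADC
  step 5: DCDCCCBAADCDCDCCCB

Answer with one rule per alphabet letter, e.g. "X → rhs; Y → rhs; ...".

  step 4 ⇒ step 5: AADCBBAAADC ⇒ DC·DC·CC·B·A·A·DC·DC·DC·CC·B
    A ↦ DC
    B ↦ A
    C ↦ B
    D ↦ CC

A->DC, B->A, C->B, D->CC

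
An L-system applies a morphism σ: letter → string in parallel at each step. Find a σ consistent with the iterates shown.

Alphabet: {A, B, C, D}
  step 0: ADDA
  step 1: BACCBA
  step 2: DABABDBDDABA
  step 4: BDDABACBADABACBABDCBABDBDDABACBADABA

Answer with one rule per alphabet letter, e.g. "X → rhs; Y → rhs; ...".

A->BA, B->DA, C->BD, D->C

  step 1 ⇒ step 2: BACCBA ⇒ DA·BA·BD·BD·DA·BA
    A ↦ BA
    B ↦ DA
    C ↦ BD
  step 0 ⇒ step 1: ADDA ⇒ BA·C·C·BA
    D ↦ C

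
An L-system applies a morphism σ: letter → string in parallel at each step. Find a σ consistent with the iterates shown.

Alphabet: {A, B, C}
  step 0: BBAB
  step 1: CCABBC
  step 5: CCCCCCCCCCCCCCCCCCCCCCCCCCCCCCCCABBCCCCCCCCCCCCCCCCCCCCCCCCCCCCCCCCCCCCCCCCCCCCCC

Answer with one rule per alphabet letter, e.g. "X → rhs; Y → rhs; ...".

  step 0 ⇒ step 1: BBAB ⇒ C·C·ABB·C
    A ↦ ABB
    B ↦ C
    C ↦ CC  (constrained at step 1)

A->ABB, B->C, C->CC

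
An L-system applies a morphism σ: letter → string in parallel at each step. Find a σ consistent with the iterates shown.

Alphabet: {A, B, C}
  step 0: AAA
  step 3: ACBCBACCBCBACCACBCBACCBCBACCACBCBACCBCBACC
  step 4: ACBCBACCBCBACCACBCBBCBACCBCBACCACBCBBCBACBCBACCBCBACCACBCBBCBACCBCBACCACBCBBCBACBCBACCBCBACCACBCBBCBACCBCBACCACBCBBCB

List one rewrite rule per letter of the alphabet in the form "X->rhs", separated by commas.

A->AC, B->ACC, C->BCB

  step 3 ⇒ step 4: ACBCBACCBCBACCACBCBACCBCBACCACBCBACCBCBACC ⇒ AC·BCB·ACC·BCB·ACC·AC·BCB·BCB·ACC·BCB·ACC·AC·BCB·BCB·AC·BCB·ACC·BCB·ACC·AC·BCB·BCB·ACC·BCB·ACC·AC·BCB·BCB·AC·BCB·ACC·BCB·ACC·AC·BCB·BCB·ACC·BCB·ACC·AC·BCB·BCB
    A ↦ AC
    B ↦ ACC
    C ↦ BCB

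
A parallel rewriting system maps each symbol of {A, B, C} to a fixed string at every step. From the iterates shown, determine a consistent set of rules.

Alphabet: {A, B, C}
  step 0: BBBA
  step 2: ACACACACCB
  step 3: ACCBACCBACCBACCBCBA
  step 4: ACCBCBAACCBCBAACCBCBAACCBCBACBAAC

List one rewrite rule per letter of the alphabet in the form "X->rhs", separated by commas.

A->AC, B->A, C->CB

  step 3 ⇒ step 4: ACCBACCBACCBACCBCBA ⇒ AC·CB·CB·A·AC·CB·CB·A·AC·CB·CB·A·AC·CB·CB·A·CB·A·AC
    A ↦ AC
    B ↦ A
    C ↦ CB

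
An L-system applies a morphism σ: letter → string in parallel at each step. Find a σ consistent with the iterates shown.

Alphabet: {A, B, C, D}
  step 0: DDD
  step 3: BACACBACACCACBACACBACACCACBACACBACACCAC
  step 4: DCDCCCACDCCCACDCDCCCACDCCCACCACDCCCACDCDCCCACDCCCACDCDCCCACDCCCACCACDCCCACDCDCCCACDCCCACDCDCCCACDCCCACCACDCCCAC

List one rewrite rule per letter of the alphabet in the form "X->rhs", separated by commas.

A->DCC, B->DC, C->CAC, D->BA

  step 3 ⇒ step 4: BACACBACACCACBACACBACACCACBACACBACACCAC ⇒ DC·DCC·CAC·DCC·CAC·DC·DCC·CAC·DCC·CAC·CAC·DCC·CAC·DC·DCC·CAC·DCC·CAC·DC·DCC·CAC·DCC·CAC·CAC·DCC·CAC·DC·DCC·CAC·DCC·CAC·DC·DCC·CAC·DCC·CAC·CAC·DCC·CAC
    A ↦ DCC
    B ↦ DC
    C ↦ CAC
    D ↦ BA  (constrained at step 0)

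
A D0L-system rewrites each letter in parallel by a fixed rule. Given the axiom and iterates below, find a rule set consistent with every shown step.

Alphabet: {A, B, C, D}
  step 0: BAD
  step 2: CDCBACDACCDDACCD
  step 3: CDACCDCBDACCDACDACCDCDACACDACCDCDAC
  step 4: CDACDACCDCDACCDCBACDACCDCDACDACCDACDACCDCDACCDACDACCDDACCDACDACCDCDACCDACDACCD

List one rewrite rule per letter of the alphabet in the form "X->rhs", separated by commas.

A->DAC, B->CB, C->CD, D->AC

  step 3 ⇒ step 4: CDACCDCBDACCDACDACCDCDACACDACCDCDAC ⇒ CD·AC·DAC·CD·CD·AC·CD·CB·AC·DAC·CD·CD·AC·DAC·CD·AC·DAC·CD·CD·AC·CD·AC·DAC·CD·DAC·CD·AC·DAC·CD·CD·AC·CD·AC·DAC·CD
    A ↦ DAC
    B ↦ CB
    C ↦ CD
    D ↦ AC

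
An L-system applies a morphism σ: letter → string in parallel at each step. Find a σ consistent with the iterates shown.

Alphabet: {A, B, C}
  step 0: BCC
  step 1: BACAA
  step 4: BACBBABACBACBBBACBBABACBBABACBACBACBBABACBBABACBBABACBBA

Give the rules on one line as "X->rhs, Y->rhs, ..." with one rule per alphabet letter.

A->BB, B->BAC, C->A

  step 0 ⇒ step 1: BCC ⇒ BAC·A·A
    B ↦ BAC
    C ↦ A
    A ↦ BB  (constrained at step 1)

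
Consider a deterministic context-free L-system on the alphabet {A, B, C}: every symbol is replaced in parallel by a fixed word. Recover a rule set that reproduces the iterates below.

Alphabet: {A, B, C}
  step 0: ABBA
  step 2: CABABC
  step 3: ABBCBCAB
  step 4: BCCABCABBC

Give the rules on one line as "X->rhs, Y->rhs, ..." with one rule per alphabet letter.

  step 3 ⇒ step 4: ABBCBCAB ⇒ B·C·C·AB·C·AB·B·C
    A ↦ B
    B ↦ C
    C ↦ AB

A->B, B->C, C->AB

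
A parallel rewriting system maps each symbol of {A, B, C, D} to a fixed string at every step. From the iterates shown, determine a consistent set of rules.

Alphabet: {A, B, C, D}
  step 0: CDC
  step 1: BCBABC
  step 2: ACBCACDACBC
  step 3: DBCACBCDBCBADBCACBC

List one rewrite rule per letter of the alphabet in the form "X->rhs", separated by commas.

  step 2 ⇒ step 3: ACBCACDACBC ⇒ D·BC·AC·BC·D·BC·BA·D·BC·AC·BC
    A ↦ D
    B ↦ AC
    C ↦ BC
    D ↦ BA

A->D, B->AC, C->BC, D->BA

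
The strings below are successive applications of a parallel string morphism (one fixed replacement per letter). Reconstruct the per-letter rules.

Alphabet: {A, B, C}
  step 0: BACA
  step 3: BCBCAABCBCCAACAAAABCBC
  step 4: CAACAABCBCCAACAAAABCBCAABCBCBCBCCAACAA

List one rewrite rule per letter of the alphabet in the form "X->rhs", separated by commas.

A->BC, B->C, C->AA

  step 3 ⇒ step 4: BCBCAABCBCCAACAAAABCBC ⇒ C·AA·C·AA·BC·BC·C·AA·C·AA·AA·BC·BC·AA·BC·BC·BC·BC·C·AA·C·AA
    A ↦ BC
    B ↦ C
    C ↦ AA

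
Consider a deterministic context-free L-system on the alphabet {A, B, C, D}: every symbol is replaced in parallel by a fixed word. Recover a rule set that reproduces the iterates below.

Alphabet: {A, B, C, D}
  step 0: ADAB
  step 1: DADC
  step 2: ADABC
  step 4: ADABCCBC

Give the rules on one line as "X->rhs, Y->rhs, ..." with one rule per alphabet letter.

A->D, B->C, C->BC, D->A

  step 1 ⇒ step 2: DADC ⇒ A·D·A·BC
    A ↦ D
    C ↦ BC
    D ↦ A
  step 0 ⇒ step 1: ADAB ⇒ D·A·D·C
    B ↦ C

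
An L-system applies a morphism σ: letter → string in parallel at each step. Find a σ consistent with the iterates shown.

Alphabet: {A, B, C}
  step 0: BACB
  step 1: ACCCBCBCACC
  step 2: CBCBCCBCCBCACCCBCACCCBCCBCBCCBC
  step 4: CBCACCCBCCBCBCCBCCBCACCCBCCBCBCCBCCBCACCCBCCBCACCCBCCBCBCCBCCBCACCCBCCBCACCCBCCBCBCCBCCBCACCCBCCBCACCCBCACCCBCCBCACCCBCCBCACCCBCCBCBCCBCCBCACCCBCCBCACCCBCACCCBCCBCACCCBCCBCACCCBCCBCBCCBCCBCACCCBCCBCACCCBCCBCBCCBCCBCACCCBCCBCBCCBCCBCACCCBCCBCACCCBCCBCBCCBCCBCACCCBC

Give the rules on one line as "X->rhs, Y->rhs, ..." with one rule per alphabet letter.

  step 1 ⇒ step 2: ACCCBCBCACC ⇒ CB·CBC·CBC·CBC·ACC·CBC·ACC·CBC·CB·CBC·CBC
    A ↦ CB
    B ↦ ACC
    C ↦ CBC

A->CB, B->ACC, C->CBC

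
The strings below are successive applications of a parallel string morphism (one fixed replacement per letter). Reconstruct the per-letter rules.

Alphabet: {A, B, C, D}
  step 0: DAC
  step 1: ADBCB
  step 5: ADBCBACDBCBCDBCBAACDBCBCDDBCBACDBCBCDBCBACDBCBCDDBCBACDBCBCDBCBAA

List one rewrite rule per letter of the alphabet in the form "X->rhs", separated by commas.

  step 0 ⇒ step 1: DAC ⇒ A·D·BCB
    A ↦ D
    C ↦ BCB
    D ↦ A
    B ↦ CD  (constrained at step 1)

A->D, B->CD, C->BCB, D->A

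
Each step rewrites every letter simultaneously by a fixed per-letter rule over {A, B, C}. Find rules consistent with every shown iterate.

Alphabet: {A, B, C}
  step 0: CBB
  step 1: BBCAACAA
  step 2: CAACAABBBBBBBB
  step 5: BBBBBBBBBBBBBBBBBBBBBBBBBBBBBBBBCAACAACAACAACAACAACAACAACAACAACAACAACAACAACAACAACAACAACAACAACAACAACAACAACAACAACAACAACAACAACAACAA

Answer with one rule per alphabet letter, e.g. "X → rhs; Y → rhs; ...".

  step 1 ⇒ step 2: BBCAACAA ⇒ CAA·CAA·BB·B·B·BB·B·B
    A ↦ B
    B ↦ CAA
    C ↦ BB

A->B, B->CAA, C->BB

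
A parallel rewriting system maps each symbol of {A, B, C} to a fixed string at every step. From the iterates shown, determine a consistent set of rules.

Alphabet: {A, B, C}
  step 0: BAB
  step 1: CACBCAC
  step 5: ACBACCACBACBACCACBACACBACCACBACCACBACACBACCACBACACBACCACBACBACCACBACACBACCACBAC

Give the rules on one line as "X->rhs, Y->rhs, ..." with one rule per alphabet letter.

  step 0 ⇒ step 1: BAB ⇒ CAC·B·CAC
    A ↦ B
    B ↦ CAC
    C ↦ AC  (constrained at step 1)

A->B, B->CAC, C->AC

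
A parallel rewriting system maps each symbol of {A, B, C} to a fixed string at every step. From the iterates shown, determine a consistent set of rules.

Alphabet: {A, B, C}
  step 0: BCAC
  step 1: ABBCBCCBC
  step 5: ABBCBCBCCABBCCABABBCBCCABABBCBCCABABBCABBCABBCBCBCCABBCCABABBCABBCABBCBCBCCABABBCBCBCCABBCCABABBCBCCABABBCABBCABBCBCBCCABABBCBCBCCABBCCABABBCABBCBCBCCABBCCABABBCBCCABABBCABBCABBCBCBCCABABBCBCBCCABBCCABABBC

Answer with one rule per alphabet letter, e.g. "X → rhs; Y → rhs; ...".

  step 0 ⇒ step 1: BCAC ⇒ AB·BC·BCC·BC
    A ↦ BCC
    B ↦ AB
    C ↦ BC

A->BCC, B->AB, C->BC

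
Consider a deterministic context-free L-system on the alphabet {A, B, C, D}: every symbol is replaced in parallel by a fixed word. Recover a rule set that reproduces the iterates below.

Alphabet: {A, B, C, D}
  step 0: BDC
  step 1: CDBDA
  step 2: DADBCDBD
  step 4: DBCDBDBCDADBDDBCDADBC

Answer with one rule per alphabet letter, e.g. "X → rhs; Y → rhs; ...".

  step 1 ⇒ step 2: CDBDA ⇒ DA·DB·C·DB·D
    A ↦ D
    B ↦ C
    C ↦ DA
    D ↦ DB

A->D, B->C, C->DA, D->DB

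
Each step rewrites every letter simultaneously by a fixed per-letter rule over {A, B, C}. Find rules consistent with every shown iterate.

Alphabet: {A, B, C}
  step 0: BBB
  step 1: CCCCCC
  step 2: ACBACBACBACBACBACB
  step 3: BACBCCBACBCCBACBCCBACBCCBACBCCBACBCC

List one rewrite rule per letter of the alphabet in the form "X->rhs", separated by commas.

A->B, B->CC, C->ACB

  step 2 ⇒ step 3: ACBACBACBACBACBACB ⇒ B·ACB·CC·B·ACB·CC·B·ACB·CC·B·ACB·CC·B·ACB·CC·B·ACB·CC
    A ↦ B
    B ↦ CC
    C ↦ ACB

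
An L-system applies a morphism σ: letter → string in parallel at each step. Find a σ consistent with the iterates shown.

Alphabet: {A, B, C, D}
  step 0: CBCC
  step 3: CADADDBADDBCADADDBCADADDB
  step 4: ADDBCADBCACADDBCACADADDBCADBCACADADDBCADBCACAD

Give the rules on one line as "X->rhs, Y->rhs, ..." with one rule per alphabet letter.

  step 3 ⇒ step 4: CADADDBADDBCADADDBCADADDB ⇒ AD·DB·CA·DB·CA·CA·D·DB·CA·CA·D·AD·DB·CA·DB·CA·CA·D·AD·DB·CA·DB·CA·CA·D
    A ↦ DB
    B ↦ D
    C ↦ AD
    D ↦ CA

A->DB, B->D, C->AD, D->CA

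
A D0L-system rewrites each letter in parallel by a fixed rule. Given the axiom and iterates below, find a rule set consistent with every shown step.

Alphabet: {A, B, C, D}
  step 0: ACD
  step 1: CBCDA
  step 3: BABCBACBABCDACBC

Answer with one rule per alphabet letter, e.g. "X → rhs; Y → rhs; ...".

A->C, B->BA, C->BC, D->DA

  step 0 ⇒ step 1: ACD ⇒ C·BC·DA
    A ↦ C
    C ↦ BC
    D ↦ DA
    B ↦ BA  (constrained at step 1)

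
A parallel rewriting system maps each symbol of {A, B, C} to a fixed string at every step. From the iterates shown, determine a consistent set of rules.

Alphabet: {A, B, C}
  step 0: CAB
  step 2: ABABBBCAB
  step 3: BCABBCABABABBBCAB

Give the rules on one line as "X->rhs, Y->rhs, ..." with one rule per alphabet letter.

A->BC, B->AB, C->B

  step 2 ⇒ step 3: ABABBBCAB ⇒ BC·AB·BC·AB·AB·AB·B·BC·AB
    A ↦ BC
    B ↦ AB
    C ↦ B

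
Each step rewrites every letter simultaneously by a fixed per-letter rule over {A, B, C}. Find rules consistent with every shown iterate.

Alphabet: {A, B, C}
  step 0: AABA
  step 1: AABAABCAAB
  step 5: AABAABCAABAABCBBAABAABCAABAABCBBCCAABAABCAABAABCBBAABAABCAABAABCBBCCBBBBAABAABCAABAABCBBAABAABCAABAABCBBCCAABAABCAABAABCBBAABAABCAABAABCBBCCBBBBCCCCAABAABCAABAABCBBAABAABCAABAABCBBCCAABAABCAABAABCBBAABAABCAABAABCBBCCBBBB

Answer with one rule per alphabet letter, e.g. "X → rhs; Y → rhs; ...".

  step 0 ⇒ step 1: AABA ⇒ AAB·AAB·C·AAB
    A ↦ AAB
    B ↦ C
    C ↦ BB  (constrained at step 1)

A->AAB, B->C, C->BB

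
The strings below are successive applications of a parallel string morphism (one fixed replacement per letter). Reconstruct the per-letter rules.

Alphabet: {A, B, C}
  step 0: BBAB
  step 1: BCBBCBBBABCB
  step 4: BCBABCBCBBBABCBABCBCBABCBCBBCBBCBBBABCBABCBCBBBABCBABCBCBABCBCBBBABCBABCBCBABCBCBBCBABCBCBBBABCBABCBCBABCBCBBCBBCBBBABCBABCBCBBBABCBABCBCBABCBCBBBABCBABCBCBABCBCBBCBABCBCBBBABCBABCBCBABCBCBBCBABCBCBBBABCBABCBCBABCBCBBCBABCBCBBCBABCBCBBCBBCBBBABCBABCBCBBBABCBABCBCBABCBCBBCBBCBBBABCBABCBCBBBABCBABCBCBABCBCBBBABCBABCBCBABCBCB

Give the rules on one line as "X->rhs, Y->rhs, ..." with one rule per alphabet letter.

  step 0 ⇒ step 1: BBAB ⇒ BCB·BCB·BBA·BCB
    A ↦ BBA
    B ↦ BCB
    C ↦ ABC  (constrained at step 1)

A->BBA, B->BCB, C->ABC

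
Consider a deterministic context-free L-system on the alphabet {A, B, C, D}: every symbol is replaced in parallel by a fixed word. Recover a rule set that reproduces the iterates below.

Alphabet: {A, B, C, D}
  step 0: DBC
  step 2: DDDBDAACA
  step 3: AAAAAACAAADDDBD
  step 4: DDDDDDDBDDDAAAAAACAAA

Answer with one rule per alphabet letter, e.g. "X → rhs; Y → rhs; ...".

A->D, B->CA, C->DB, D->AA

  step 3 ⇒ step 4: AAAAAACAAADDDBD ⇒ D·D·D·D·D·D·DB·D·D·D·AA·AA·AA·CA·AA
    A ↦ D
    B ↦ CA
    C ↦ DB
    D ↦ AA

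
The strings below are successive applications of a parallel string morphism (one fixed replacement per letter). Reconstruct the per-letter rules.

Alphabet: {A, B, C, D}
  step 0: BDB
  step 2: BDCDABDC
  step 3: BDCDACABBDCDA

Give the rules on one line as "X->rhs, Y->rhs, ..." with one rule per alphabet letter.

A->AB, B->BD, C->DA, D->C

  step 2 ⇒ step 3: BDCDABDC ⇒ BD·C·DA·C·AB·BD·C·DA
    A ↦ AB
    B ↦ BD
    C ↦ DA
    D ↦ C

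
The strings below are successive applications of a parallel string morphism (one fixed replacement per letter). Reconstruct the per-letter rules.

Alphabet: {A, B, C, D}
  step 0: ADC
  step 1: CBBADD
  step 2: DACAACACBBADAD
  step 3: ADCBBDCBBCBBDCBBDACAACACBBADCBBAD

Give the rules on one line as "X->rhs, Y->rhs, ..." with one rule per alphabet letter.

  step 2 ⇒ step 3: DACAACACBBADAD ⇒ AD·CBB·D·CBB·CBB·D·CBB·D·ACA·ACA·CBB·AD·CBB·AD
    A ↦ CBB
    B ↦ ACA
    C ↦ D
    D ↦ AD

A->CBB, B->ACA, C->D, D->AD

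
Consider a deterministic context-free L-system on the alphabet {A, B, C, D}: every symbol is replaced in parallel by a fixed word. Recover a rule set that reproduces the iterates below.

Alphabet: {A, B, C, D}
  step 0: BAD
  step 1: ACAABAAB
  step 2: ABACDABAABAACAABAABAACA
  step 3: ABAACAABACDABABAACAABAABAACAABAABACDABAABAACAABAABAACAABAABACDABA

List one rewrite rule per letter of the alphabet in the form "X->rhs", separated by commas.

A->ABA, B->ACA, C->CD, D->AB

  step 2 ⇒ step 3: ABACDABAABAACAABAABAACA ⇒ ABA·ACA·ABA·CD·AB·ABA·ACA·ABA·ABA·ACA·ABA·ABA·CD·ABA·ABA·ACA·ABA·ABA·ACA·ABA·ABA·CD·ABA
    A ↦ ABA
    B ↦ ACA
    C ↦ CD
    D ↦ AB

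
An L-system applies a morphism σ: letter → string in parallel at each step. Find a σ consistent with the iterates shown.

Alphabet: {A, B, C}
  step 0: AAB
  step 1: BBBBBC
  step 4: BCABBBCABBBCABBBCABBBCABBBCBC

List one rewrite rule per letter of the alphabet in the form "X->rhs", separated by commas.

A->BB, B->BC, C->A

  step 0 ⇒ step 1: AAB ⇒ BB·BB·BC
    A ↦ BB
    B ↦ BC
    C ↦ A  (constrained at step 1)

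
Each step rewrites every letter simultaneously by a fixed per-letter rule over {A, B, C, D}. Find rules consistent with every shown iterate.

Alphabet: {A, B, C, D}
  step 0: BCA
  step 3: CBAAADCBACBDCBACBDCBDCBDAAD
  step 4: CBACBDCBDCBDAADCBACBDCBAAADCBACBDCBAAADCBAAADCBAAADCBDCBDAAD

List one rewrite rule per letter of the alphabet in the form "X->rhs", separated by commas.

  step 3 ⇒ step 4: CBAAADCBACBDCBACBDCBDCBDAAD ⇒ CB·A·CBD·CBD·CBD·AAD·CB·A·CBD·CB·A·AAD·CB·A·CBD·CB·A·AAD·CB·A·AAD·CB·A·AAD·CBD·CBD·AAD
    A ↦ CBD
    B ↦ A
    C ↦ CB
    D ↦ AAD

A->CBD, B->A, C->CB, D->AAD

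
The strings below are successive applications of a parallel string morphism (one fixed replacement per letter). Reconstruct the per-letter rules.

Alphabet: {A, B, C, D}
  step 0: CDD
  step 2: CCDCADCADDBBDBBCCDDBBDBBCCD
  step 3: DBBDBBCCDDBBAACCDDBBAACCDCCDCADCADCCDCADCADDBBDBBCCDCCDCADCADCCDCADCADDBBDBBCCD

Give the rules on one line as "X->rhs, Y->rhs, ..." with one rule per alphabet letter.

  step 2 ⇒ step 3: CCDCADCADDBBDBBCCDDBBDBBCCD ⇒ DBB·DBB·CCD·DBB·AA·CCD·DBB·AA·CCD·CCD·CAD·CAD·CCD·CAD·CAD·DBB·DBB·CCD·CCD·CAD·CAD·CCD·CAD·CAD·DBB·DBB·CCD
    A ↦ AA
    B ↦ CAD
    C ↦ DBB
    D ↦ CCD

A->AA, B->CAD, C->DBB, D->CCD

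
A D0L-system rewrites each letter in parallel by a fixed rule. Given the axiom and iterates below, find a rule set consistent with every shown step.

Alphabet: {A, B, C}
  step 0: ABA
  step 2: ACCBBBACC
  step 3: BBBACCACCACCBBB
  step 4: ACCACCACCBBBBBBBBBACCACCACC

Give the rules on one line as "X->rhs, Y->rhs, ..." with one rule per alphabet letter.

A->B, B->ACC, C->B

  step 3 ⇒ step 4: BBBACCACCACCBBB ⇒ ACC·ACC·ACC·B·B·B·B·B·B·B·B·B·ACC·ACC·ACC
    A ↦ B
    B ↦ ACC
    C ↦ B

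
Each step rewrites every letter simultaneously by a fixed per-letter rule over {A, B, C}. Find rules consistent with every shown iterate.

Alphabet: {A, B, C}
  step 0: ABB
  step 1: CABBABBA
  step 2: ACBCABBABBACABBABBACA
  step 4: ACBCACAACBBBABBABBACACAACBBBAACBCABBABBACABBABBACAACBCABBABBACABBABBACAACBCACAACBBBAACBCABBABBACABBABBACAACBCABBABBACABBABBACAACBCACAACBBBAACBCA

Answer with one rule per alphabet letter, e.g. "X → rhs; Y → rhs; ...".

A->CA, B->BBA, C->ACB

  step 1 ⇒ step 2: CABBABBA ⇒ ACB·CA·BBA·BBA·CA·BBA·BBA·CA
    A ↦ CA
    B ↦ BBA
    C ↦ ACB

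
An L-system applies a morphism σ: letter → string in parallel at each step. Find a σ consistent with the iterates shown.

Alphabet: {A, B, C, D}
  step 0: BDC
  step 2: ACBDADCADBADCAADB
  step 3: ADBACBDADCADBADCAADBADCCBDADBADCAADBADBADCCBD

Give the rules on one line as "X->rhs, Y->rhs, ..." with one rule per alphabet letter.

  step 2 ⇒ step 3: ACBDADCADBADCAADB ⇒ ADB·A·CBD·ADC·ADB·ADC·A·ADB·ADC·CBD·ADB·ADC·A·ADB·ADB·ADC·CBD
    A ↦ ADB
    B ↦ CBD
    C ↦ A
    D ↦ ADC

A->ADB, B->CBD, C->A, D->ADC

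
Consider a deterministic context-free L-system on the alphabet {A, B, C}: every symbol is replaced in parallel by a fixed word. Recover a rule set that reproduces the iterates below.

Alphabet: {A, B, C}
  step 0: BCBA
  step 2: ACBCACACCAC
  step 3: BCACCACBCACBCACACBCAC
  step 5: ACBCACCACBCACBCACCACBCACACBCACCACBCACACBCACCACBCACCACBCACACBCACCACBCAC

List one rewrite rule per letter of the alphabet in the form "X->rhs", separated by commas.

A->BC, B->C, C->AC

  step 2 ⇒ step 3: ACBCACACCAC ⇒ BC·AC·C·AC·BC·AC·BC·AC·AC·BC·AC
    A ↦ BC
    B ↦ C
    C ↦ AC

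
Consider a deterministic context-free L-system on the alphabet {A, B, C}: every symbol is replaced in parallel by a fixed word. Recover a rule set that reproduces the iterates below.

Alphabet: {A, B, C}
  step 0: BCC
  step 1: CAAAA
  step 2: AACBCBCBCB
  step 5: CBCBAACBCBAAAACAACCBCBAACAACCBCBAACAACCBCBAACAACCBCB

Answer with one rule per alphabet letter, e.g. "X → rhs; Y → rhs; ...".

A->CB, B->C, C->AA

  step 1 ⇒ step 2: CAAAA ⇒ AA·CB·CB·CB·CB
    A ↦ CB
    C ↦ AA
  step 0 ⇒ step 1: BCC ⇒ C·AA·AA
    B ↦ C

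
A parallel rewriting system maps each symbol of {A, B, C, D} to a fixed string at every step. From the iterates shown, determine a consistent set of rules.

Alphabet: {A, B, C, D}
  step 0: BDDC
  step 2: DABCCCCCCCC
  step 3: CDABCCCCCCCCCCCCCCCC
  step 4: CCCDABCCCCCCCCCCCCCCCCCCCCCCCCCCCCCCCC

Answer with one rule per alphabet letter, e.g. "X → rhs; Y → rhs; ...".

  step 3 ⇒ step 4: CDABCCCCCCCCCCCCCCCC ⇒ CC·C·D·AB·CC·CC·CC·CC·CC·CC·CC·CC·CC·CC·CC·CC·CC·CC·CC·CC
    A ↦ D
    B ↦ AB
    C ↦ CC
    D ↦ C

A->D, B->AB, C->CC, D->C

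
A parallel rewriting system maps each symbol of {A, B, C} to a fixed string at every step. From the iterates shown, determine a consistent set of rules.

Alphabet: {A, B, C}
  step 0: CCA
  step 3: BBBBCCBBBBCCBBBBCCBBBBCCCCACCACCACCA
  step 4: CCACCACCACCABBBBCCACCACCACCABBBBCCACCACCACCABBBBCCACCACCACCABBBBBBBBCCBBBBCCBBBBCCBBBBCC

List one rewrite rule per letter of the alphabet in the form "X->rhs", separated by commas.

A->CC, B->CCA, C->BB

  step 3 ⇒ step 4: BBBBCCBBBBCCBBBBCCBBBBCCCCACCACCACCA ⇒ CCA·CCA·CCA·CCA·BB·BB·CCA·CCA·CCA·CCA·BB·BB·CCA·CCA·CCA·CCA·BB·BB·CCA·CCA·CCA·CCA·BB·BB·BB·BB·CC·BB·BB·CC·BB·BB·CC·BB·BB·CC
    A ↦ CC
    B ↦ CCA
    C ↦ BB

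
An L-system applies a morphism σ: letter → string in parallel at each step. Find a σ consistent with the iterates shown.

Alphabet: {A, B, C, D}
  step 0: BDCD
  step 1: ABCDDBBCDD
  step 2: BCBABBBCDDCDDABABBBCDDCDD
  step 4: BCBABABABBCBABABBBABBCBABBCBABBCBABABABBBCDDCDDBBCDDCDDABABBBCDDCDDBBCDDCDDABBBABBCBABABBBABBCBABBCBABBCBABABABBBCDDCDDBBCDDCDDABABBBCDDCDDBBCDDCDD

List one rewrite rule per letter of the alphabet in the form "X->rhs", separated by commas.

  step 1 ⇒ step 2: ABCDDBBCDD ⇒ BCB·AB·BB·CDD·CDD·AB·AB·BB·CDD·CDD
    A ↦ BCB
    B ↦ AB
    C ↦ BB
    D ↦ CDD

A->BCB, B->AB, C->BB, D->CDD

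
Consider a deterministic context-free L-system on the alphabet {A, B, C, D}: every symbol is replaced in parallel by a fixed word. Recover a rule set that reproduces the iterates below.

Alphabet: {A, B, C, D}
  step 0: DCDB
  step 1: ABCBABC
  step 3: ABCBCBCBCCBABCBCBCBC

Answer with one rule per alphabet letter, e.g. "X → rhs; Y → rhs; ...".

A->DC, B->C, C->CB, D->AB

  step 0 ⇒ step 1: DCDB ⇒ AB·CB·AB·C
    B ↦ C
    C ↦ CB
    D ↦ AB
    A ↦ DC  (constrained at step 1)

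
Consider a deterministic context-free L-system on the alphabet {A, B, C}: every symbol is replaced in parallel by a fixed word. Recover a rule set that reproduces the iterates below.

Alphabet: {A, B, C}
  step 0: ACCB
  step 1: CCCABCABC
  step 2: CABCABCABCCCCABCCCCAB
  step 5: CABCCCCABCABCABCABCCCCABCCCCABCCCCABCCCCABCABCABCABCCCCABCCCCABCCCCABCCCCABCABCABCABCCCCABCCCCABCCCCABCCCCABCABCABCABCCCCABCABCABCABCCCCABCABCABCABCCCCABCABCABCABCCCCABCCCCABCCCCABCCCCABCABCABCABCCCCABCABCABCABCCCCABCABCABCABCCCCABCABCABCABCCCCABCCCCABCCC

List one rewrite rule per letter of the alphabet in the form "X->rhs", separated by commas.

  step 1 ⇒ step 2: CCCABCABC ⇒ CAB·CAB·CAB·CC·C·CAB·CC·C·CAB
    A ↦ CC
    B ↦ C
    C ↦ CAB

A->CC, B->C, C->CAB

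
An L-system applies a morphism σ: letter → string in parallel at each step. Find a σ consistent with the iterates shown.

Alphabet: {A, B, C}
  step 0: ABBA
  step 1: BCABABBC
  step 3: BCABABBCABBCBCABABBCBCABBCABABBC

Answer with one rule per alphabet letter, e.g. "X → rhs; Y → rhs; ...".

  step 0 ⇒ step 1: ABBA ⇒ BC·AB·AB·BC
    A ↦ BC
    B ↦ AB
    C ↦ BC  (constrained at step 1)

A->BC, B->AB, C->BC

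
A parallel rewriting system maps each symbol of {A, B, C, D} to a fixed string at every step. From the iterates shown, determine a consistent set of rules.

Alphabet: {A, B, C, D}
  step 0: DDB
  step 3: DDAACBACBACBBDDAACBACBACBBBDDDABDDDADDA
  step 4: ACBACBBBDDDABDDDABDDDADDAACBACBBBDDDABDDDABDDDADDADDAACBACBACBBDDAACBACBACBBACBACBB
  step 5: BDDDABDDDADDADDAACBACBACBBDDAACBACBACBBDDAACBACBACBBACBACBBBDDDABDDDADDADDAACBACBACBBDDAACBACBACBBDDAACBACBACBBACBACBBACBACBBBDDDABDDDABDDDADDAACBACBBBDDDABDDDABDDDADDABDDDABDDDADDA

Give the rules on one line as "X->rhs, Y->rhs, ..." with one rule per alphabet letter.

  step 4 ⇒ step 5: ACBACBBBDDDABDDDABDDDADDAACBACBBBDDDABDDDABDDDADDADDAACBACBACBBDDAACBACBACBBACBACBB ⇒ B·D·DDA·B·D·DDA·DDA·DDA·ACB·ACB·ACB·B·DDA·ACB·ACB·ACB·B·DDA·ACB·ACB·ACB·B·ACB·ACB·B·B·D·DDA·B·D·DDA·DDA·DDA·ACB·ACB·ACB·B·DDA·ACB·ACB·ACB·B·DDA·ACB·ACB·ACB·B·ACB·ACB·B·ACB·ACB·B·B·D·DDA·B·D·DDA·B·D·DDA·DDA·ACB·ACB·B·B·D·DDA·B·D·DDA·B·D·DDA·DDA·B·D·DDA·B·D·DDA·DDA
    A ↦ B
    B ↦ DDA
    C ↦ D
    D ↦ ACB

A->B, B->DDA, C->D, D->ACB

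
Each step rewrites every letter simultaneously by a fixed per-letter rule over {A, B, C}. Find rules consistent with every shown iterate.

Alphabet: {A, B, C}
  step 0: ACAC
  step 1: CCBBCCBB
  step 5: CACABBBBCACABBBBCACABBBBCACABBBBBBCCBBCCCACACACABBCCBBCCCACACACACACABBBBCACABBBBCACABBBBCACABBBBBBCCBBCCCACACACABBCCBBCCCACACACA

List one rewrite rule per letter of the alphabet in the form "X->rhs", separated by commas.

A->CC, B->CA, C->BB

  step 0 ⇒ step 1: ACAC ⇒ CC·BB·CC·BB
    A ↦ CC
    C ↦ BB
    B ↦ CA  (constrained at step 1)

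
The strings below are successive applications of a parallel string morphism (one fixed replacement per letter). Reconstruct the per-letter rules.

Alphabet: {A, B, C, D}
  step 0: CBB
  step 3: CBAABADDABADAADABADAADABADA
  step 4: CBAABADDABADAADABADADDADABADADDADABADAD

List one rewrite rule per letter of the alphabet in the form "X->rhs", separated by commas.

A->D, B->ABA, C->CBA, D->A

  step 3 ⇒ step 4: CBAABADDABADAADABADAADABADA ⇒ CBA·ABA·D·D·ABA·D·A·A·D·ABA·D·A·D·D·A·D·ABA·D·A·D·D·A·D·ABA·D·A·D
    A ↦ D
    B ↦ ABA
    C ↦ CBA
    D ↦ A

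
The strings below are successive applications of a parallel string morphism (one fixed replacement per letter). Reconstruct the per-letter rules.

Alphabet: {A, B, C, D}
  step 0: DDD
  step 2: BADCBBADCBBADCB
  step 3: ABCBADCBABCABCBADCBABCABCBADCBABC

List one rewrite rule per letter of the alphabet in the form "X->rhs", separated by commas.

  step 2 ⇒ step 3: BADCBBADCBBADCB ⇒ ABC·B·ADC·B·ABC·ABC·B·ADC·B·ABC·ABC·B·ADC·B·ABC
    A ↦ B
    B ↦ ABC
    C ↦ B
    D ↦ ADC

A->B, B->ABC, C->B, D->ADC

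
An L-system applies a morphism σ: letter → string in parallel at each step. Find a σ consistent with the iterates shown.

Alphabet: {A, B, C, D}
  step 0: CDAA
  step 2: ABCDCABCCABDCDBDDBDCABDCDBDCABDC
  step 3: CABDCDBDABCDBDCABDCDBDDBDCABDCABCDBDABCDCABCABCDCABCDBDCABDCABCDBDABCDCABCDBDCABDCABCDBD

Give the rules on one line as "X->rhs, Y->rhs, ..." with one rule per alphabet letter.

  step 2 ⇒ step 3: ABCDCABCCABDCDBDDBDCABDCDBDCABDC ⇒ CAB·DC·DBD·ABC·DBD·CAB·DC·DBD·DBD·CAB·DC·ABC·DBD·ABC·DC·ABC·ABC·DC·ABC·DBD·CAB·DC·ABC·DBD·ABC·DC·ABC·DBD·CAB·DC·ABC·DBD
    A ↦ CAB
    B ↦ DC
    C ↦ DBD
    D ↦ ABC

A->CAB, B->DC, C->DBD, D->ABC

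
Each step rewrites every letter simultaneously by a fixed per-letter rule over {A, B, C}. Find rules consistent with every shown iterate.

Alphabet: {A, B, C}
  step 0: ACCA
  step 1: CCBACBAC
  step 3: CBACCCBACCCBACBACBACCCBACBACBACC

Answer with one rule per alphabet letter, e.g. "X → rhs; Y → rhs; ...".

  step 0 ⇒ step 1: ACCA ⇒ C·CBA·CBA·C
    A ↦ C
    C ↦ CBA
    B ↦ C  (constrained at step 1)

A->C, B->C, C->CBA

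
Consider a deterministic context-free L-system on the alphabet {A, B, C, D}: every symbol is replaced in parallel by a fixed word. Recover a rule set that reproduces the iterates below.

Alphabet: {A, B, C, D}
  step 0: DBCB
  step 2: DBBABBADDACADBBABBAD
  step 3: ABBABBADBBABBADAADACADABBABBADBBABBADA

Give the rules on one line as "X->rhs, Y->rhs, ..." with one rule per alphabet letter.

  step 2 ⇒ step 3: DBBABBADDACADBBABBAD ⇒ A·BBA·BBA·D·BBA·BBA·D·A·A·D·ACA·D·A·BBA·BBA·D·BBA·BBA·D·A
    A ↦ D
    B ↦ BBA
    C ↦ ACA
    D ↦ A

A->D, B->BBA, C->ACA, D->A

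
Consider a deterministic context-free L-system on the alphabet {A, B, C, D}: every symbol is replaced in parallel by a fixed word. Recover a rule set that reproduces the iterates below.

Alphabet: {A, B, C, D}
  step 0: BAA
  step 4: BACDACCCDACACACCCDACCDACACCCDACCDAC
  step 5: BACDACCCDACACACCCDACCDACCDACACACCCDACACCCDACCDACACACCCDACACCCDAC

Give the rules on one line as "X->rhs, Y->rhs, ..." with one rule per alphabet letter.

A->CD, B->BA, C->AC, D->C

  step 4 ⇒ step 5: BACDACCCDACACACCCDACCDACACCCDACCDAC ⇒ BA·CD·AC·C·CD·AC·AC·AC·C·CD·AC·CD·AC·CD·AC·AC·AC·C·CD·AC·AC·C·CD·AC·CD·AC·AC·AC·C·CD·AC·AC·C·CD·AC
    A ↦ CD
    B ↦ BA
    C ↦ AC
    D ↦ C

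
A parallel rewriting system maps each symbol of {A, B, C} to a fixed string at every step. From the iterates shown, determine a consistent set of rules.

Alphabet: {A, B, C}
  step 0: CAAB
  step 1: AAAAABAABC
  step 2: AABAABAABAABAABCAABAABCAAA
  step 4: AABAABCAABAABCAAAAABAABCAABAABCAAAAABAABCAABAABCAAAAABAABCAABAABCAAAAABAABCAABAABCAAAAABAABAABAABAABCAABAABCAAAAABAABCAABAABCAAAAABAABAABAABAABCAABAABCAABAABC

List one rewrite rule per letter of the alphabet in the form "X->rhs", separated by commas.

  step 1 ⇒ step 2: AAAAABAABC ⇒ AAB·AAB·AAB·AAB·AAB·C·AAB·AAB·C·AAA
    A ↦ AAB
    B ↦ C
    C ↦ AAA

A->AAB, B->C, C->AAA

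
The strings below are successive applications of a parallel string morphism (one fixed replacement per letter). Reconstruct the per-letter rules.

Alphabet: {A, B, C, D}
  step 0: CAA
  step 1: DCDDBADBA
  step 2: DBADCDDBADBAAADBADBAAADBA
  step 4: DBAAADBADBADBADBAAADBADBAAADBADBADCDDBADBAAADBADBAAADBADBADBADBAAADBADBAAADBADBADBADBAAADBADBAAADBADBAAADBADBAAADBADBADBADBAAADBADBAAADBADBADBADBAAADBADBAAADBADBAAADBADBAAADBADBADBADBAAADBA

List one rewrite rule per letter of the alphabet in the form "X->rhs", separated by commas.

A->DBA, B->AA, C->DCD, D->DBA

  step 1 ⇒ step 2: DCDDBADBA ⇒ DBA·DCD·DBA·DBA·AA·DBA·DBA·AA·DBA
    A ↦ DBA
    B ↦ AA
    C ↦ DCD
    D ↦ DBA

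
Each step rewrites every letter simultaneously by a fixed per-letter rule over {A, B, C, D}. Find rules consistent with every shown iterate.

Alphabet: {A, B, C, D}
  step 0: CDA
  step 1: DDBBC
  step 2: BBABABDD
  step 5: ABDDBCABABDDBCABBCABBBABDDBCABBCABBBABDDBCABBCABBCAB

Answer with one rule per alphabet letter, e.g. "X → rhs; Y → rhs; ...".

  step 1 ⇒ step 2: DDBBC ⇒ B·B·AB·AB·DD
    B ↦ AB
    C ↦ DD
    D ↦ B
  step 0 ⇒ step 1: CDA ⇒ DD·B·BC
    A ↦ BC

A->BC, B->AB, C->DD, D->B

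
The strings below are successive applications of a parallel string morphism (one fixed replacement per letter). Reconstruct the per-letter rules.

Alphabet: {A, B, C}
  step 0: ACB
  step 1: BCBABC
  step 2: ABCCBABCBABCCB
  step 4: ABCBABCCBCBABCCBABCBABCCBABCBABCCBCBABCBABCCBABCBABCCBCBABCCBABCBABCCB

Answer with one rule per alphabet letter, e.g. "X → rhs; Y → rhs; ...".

  step 1 ⇒ step 2: BCBABC ⇒ ABC·CB·ABC·B·ABC·CB
    A ↦ B
    B ↦ ABC
    C ↦ CB

A->B, B->ABC, C->CB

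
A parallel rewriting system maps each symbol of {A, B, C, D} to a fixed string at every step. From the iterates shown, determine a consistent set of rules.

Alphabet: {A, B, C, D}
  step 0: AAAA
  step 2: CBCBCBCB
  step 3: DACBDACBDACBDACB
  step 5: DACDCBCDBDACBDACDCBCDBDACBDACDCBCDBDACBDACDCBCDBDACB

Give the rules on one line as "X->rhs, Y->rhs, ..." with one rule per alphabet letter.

  step 2 ⇒ step 3: CBCBCBCB ⇒ DA·CB·DA·CB·DA·CB·DA·CB
    B ↦ CB
    C ↦ DA
    A ↦ B  (constrained at step 0)
    D ↦ CD  (constrained at step 3)

A->B, B->CB, C->DA, D->CD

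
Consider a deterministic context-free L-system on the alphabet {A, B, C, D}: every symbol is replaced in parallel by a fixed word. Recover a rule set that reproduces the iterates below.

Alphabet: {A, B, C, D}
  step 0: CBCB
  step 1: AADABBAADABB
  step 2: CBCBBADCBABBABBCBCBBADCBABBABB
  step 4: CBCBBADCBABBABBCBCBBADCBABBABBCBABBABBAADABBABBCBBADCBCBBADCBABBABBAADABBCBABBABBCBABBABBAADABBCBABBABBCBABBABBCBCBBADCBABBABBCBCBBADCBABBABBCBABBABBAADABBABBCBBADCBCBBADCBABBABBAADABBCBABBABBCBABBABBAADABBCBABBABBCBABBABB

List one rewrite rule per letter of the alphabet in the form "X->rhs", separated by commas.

  step 1 ⇒ step 2: AADABBAADABB ⇒ CB·CB·BAD·CB·ABB·ABB·CB·CB·BAD·CB·ABB·ABB
    A ↦ CB
    B ↦ ABB
    D ↦ BAD
  step 0 ⇒ step 1: CBCB ⇒ AAD·ABB·AAD·ABB
    C ↦ AAD

A->CB, B->ABB, C->AAD, D->BAD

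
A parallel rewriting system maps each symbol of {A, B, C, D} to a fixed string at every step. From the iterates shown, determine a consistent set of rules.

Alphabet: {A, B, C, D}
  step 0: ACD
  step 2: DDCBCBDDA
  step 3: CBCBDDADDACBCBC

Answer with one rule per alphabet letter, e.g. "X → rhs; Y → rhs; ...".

A->C, B->A, C->DD, D->CB

  step 2 ⇒ step 3: DDCBCBDDA ⇒ CB·CB·DD·A·DD·A·CB·CB·C
    A ↦ C
    B ↦ A
    C ↦ DD
    D ↦ CB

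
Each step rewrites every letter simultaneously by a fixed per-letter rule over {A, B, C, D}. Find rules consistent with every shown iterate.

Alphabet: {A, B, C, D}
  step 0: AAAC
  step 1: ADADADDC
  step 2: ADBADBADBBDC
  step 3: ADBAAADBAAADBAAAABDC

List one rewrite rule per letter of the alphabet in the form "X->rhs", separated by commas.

  step 2 ⇒ step 3: ADBADBADBBDC ⇒ AD·B·AA·AD·B·AA·AD·B·AA·AA·B·DC
    A ↦ AD
    B ↦ AA
    C ↦ DC
    D ↦ B

A->AD, B->AA, C->DC, D->B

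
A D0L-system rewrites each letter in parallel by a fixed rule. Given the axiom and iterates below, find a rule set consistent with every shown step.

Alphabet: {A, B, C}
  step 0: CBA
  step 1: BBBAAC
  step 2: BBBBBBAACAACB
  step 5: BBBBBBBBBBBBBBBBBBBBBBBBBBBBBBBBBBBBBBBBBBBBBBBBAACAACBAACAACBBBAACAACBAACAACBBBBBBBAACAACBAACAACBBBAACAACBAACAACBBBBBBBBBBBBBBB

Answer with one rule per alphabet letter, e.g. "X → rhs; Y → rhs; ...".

  step 1 ⇒ step 2: BBBAAC ⇒ BB·BB·BB·AAC·AAC·B
    A ↦ AAC
    B ↦ BB
    C ↦ B

A->AAC, B->BB, C->B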